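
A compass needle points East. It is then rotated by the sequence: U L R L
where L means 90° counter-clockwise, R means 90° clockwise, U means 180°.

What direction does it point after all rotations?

Start: East
  U (U-turn (180°)) -> West
  L (left (90° counter-clockwise)) -> South
  R (right (90° clockwise)) -> West
  L (left (90° counter-clockwise)) -> South
Final: South

Answer: Final heading: South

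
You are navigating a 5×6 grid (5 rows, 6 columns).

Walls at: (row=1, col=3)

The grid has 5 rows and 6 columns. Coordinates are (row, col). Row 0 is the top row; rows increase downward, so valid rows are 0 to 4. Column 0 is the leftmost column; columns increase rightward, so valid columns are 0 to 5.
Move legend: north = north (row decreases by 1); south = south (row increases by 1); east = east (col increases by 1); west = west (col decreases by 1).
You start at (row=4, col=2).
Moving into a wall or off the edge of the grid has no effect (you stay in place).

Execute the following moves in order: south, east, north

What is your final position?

Answer: Final position: (row=3, col=3)

Derivation:
Start: (row=4, col=2)
  south (south): blocked, stay at (row=4, col=2)
  east (east): (row=4, col=2) -> (row=4, col=3)
  north (north): (row=4, col=3) -> (row=3, col=3)
Final: (row=3, col=3)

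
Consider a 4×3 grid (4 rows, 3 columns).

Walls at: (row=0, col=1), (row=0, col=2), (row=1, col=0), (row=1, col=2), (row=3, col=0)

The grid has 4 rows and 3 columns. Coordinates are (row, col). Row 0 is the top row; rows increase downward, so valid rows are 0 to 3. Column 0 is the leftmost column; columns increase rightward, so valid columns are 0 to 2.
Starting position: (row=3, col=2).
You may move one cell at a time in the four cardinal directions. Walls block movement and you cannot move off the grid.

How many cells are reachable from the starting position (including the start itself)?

BFS flood-fill from (row=3, col=2):
  Distance 0: (row=3, col=2)
  Distance 1: (row=2, col=2), (row=3, col=1)
  Distance 2: (row=2, col=1)
  Distance 3: (row=1, col=1), (row=2, col=0)
Total reachable: 6 (grid has 7 open cells total)

Answer: Reachable cells: 6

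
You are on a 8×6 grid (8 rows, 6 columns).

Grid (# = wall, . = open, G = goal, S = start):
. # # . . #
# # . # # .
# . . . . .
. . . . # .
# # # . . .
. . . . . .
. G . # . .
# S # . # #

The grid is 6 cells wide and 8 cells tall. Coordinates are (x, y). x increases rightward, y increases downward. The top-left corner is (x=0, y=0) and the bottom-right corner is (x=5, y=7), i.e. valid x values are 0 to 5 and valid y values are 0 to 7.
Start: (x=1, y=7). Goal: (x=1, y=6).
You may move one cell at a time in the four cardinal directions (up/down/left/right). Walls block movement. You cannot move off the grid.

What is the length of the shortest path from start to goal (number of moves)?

BFS from (x=1, y=7) until reaching (x=1, y=6):
  Distance 0: (x=1, y=7)
  Distance 1: (x=1, y=6)  <- goal reached here
One shortest path (1 moves): (x=1, y=7) -> (x=1, y=6)

Answer: Shortest path length: 1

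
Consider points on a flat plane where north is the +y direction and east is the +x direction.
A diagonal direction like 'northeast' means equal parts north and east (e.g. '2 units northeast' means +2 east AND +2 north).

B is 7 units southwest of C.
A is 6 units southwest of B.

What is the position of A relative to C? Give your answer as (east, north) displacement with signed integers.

Place C at the origin (east=0, north=0).
  B is 7 units southwest of C: delta (east=-7, north=-7); B at (east=-7, north=-7).
  A is 6 units southwest of B: delta (east=-6, north=-6); A at (east=-13, north=-13).
Therefore A relative to C: (east=-13, north=-13).

Answer: A is at (east=-13, north=-13) relative to C.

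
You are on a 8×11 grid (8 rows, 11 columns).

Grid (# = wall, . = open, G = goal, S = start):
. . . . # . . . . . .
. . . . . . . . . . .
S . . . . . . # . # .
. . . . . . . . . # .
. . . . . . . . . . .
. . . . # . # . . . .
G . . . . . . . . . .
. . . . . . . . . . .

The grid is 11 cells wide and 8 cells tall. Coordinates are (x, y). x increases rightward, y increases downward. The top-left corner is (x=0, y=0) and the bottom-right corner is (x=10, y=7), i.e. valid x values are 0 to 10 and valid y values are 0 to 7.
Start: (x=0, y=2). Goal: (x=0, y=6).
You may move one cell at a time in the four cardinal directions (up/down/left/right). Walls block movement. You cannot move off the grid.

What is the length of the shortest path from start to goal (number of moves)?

BFS from (x=0, y=2) until reaching (x=0, y=6):
  Distance 0: (x=0, y=2)
  Distance 1: (x=0, y=1), (x=1, y=2), (x=0, y=3)
  Distance 2: (x=0, y=0), (x=1, y=1), (x=2, y=2), (x=1, y=3), (x=0, y=4)
  Distance 3: (x=1, y=0), (x=2, y=1), (x=3, y=2), (x=2, y=3), (x=1, y=4), (x=0, y=5)
  Distance 4: (x=2, y=0), (x=3, y=1), (x=4, y=2), (x=3, y=3), (x=2, y=4), (x=1, y=5), (x=0, y=6)  <- goal reached here
One shortest path (4 moves): (x=0, y=2) -> (x=0, y=3) -> (x=0, y=4) -> (x=0, y=5) -> (x=0, y=6)

Answer: Shortest path length: 4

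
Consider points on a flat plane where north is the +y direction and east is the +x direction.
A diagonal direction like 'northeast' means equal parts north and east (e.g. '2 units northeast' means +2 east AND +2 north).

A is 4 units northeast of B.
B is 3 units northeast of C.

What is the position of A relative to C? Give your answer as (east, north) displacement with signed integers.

Answer: A is at (east=7, north=7) relative to C.

Derivation:
Place C at the origin (east=0, north=0).
  B is 3 units northeast of C: delta (east=+3, north=+3); B at (east=3, north=3).
  A is 4 units northeast of B: delta (east=+4, north=+4); A at (east=7, north=7).
Therefore A relative to C: (east=7, north=7).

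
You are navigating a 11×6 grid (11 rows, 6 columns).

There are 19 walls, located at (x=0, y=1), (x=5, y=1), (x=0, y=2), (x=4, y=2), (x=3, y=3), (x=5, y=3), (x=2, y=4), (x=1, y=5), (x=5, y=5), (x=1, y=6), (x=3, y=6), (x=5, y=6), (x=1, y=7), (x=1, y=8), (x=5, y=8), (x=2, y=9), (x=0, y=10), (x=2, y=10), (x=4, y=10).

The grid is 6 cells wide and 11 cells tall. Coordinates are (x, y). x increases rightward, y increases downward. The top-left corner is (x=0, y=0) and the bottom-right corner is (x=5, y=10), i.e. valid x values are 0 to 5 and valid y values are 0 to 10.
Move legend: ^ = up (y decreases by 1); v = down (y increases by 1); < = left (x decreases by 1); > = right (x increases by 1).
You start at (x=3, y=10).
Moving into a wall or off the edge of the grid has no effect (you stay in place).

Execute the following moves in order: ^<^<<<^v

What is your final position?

Start: (x=3, y=10)
  ^ (up): (x=3, y=10) -> (x=3, y=9)
  < (left): blocked, stay at (x=3, y=9)
  ^ (up): (x=3, y=9) -> (x=3, y=8)
  < (left): (x=3, y=8) -> (x=2, y=8)
  < (left): blocked, stay at (x=2, y=8)
  < (left): blocked, stay at (x=2, y=8)
  ^ (up): (x=2, y=8) -> (x=2, y=7)
  v (down): (x=2, y=7) -> (x=2, y=8)
Final: (x=2, y=8)

Answer: Final position: (x=2, y=8)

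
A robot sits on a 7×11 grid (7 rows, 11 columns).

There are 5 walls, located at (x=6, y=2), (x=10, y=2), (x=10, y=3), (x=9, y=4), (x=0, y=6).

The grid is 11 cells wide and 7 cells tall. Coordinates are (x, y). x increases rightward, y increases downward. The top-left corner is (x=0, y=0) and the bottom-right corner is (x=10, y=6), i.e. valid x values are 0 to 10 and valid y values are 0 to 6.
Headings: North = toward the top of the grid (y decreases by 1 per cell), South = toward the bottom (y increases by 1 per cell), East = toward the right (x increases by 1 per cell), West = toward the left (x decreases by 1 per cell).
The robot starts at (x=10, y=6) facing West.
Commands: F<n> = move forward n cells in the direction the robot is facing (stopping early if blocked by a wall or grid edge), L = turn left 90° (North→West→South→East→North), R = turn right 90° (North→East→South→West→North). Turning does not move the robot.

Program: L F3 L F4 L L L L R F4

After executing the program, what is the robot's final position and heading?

Answer: Final position: (x=10, y=6), facing South

Derivation:
Start: (x=10, y=6), facing West
  L: turn left, now facing South
  F3: move forward 0/3 (blocked), now at (x=10, y=6)
  L: turn left, now facing East
  F4: move forward 0/4 (blocked), now at (x=10, y=6)
  L: turn left, now facing North
  L: turn left, now facing West
  L: turn left, now facing South
  L: turn left, now facing East
  R: turn right, now facing South
  F4: move forward 0/4 (blocked), now at (x=10, y=6)
Final: (x=10, y=6), facing South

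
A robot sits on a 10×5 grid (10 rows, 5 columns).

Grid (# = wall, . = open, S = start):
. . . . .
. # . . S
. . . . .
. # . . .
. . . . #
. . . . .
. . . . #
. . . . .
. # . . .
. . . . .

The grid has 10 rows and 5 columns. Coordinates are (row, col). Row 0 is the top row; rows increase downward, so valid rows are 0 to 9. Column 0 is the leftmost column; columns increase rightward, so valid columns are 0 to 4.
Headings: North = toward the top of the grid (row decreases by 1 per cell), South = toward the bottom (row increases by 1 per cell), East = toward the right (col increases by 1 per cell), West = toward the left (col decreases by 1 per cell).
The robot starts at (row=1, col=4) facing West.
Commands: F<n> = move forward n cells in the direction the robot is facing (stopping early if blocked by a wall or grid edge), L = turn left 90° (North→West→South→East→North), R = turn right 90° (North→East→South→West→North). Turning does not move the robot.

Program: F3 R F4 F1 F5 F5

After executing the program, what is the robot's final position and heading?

Answer: Final position: (row=0, col=2), facing North

Derivation:
Start: (row=1, col=4), facing West
  F3: move forward 2/3 (blocked), now at (row=1, col=2)
  R: turn right, now facing North
  F4: move forward 1/4 (blocked), now at (row=0, col=2)
  F1: move forward 0/1 (blocked), now at (row=0, col=2)
  F5: move forward 0/5 (blocked), now at (row=0, col=2)
  F5: move forward 0/5 (blocked), now at (row=0, col=2)
Final: (row=0, col=2), facing North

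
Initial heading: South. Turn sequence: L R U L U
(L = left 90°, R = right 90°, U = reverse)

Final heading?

Start: South
  L (left (90° counter-clockwise)) -> East
  R (right (90° clockwise)) -> South
  U (U-turn (180°)) -> North
  L (left (90° counter-clockwise)) -> West
  U (U-turn (180°)) -> East
Final: East

Answer: Final heading: East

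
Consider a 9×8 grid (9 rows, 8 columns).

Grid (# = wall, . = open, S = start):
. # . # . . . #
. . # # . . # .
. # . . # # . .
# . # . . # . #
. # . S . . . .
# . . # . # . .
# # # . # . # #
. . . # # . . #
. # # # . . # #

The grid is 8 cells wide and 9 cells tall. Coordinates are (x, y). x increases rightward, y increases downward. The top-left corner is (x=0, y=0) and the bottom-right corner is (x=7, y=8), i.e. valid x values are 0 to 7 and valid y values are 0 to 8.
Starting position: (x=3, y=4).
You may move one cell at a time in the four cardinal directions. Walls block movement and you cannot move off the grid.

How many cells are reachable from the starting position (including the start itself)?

Answer: Reachable cells: 19

Derivation:
BFS flood-fill from (x=3, y=4):
  Distance 0: (x=3, y=4)
  Distance 1: (x=3, y=3), (x=2, y=4), (x=4, y=4)
  Distance 2: (x=3, y=2), (x=4, y=3), (x=5, y=4), (x=2, y=5), (x=4, y=5)
  Distance 3: (x=2, y=2), (x=6, y=4), (x=1, y=5)
  Distance 4: (x=6, y=3), (x=7, y=4), (x=6, y=5)
  Distance 5: (x=6, y=2), (x=7, y=5)
  Distance 6: (x=7, y=2)
  Distance 7: (x=7, y=1)
Total reachable: 19 (grid has 41 open cells total)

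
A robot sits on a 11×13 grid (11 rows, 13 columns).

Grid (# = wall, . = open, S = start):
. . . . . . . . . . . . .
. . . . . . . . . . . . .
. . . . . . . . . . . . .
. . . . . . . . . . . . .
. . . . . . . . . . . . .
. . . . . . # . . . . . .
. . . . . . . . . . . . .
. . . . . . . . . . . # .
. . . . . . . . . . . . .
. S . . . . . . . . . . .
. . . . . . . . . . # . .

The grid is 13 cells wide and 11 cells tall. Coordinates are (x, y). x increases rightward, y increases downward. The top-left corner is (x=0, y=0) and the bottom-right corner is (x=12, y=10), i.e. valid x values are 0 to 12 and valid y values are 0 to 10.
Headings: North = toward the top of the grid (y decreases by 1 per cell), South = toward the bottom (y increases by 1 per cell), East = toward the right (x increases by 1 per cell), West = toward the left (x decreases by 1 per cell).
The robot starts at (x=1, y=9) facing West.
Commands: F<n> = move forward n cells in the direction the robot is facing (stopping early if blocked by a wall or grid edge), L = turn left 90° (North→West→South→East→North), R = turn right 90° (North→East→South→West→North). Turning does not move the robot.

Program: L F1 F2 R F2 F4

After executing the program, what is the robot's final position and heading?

Answer: Final position: (x=0, y=10), facing West

Derivation:
Start: (x=1, y=9), facing West
  L: turn left, now facing South
  F1: move forward 1, now at (x=1, y=10)
  F2: move forward 0/2 (blocked), now at (x=1, y=10)
  R: turn right, now facing West
  F2: move forward 1/2 (blocked), now at (x=0, y=10)
  F4: move forward 0/4 (blocked), now at (x=0, y=10)
Final: (x=0, y=10), facing West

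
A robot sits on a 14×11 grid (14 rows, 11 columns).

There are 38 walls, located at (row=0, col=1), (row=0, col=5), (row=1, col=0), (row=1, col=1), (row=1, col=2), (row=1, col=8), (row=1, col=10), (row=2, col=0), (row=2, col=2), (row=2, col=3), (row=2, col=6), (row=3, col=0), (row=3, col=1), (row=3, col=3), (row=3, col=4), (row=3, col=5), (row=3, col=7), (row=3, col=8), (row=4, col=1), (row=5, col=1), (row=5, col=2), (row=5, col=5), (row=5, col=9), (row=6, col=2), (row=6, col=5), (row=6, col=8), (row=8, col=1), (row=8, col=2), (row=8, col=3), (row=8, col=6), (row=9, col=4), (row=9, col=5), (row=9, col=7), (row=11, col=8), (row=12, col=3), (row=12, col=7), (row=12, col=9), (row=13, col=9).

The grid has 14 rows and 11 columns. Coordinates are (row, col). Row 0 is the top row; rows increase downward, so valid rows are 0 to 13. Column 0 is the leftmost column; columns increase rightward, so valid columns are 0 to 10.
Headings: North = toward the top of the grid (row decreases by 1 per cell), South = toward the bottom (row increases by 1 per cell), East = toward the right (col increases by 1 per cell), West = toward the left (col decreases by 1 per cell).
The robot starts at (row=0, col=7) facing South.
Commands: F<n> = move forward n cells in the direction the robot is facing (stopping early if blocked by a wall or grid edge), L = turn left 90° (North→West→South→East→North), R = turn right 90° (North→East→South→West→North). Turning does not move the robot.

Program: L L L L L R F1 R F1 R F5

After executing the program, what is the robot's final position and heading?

Answer: Final position: (row=0, col=6), facing North

Derivation:
Start: (row=0, col=7), facing South
  L: turn left, now facing East
  L: turn left, now facing North
  L: turn left, now facing West
  L: turn left, now facing South
  L: turn left, now facing East
  R: turn right, now facing South
  F1: move forward 1, now at (row=1, col=7)
  R: turn right, now facing West
  F1: move forward 1, now at (row=1, col=6)
  R: turn right, now facing North
  F5: move forward 1/5 (blocked), now at (row=0, col=6)
Final: (row=0, col=6), facing North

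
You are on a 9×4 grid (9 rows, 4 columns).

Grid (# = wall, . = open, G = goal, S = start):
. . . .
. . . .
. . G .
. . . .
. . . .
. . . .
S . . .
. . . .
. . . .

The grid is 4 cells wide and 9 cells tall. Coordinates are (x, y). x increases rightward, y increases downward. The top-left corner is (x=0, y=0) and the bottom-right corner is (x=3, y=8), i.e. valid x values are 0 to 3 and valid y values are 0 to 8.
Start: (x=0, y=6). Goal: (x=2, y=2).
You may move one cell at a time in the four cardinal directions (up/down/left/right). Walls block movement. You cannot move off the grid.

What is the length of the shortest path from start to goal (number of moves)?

BFS from (x=0, y=6) until reaching (x=2, y=2):
  Distance 0: (x=0, y=6)
  Distance 1: (x=0, y=5), (x=1, y=6), (x=0, y=7)
  Distance 2: (x=0, y=4), (x=1, y=5), (x=2, y=6), (x=1, y=7), (x=0, y=8)
  Distance 3: (x=0, y=3), (x=1, y=4), (x=2, y=5), (x=3, y=6), (x=2, y=7), (x=1, y=8)
  Distance 4: (x=0, y=2), (x=1, y=3), (x=2, y=4), (x=3, y=5), (x=3, y=7), (x=2, y=8)
  Distance 5: (x=0, y=1), (x=1, y=2), (x=2, y=3), (x=3, y=4), (x=3, y=8)
  Distance 6: (x=0, y=0), (x=1, y=1), (x=2, y=2), (x=3, y=3)  <- goal reached here
One shortest path (6 moves): (x=0, y=6) -> (x=1, y=6) -> (x=2, y=6) -> (x=2, y=5) -> (x=2, y=4) -> (x=2, y=3) -> (x=2, y=2)

Answer: Shortest path length: 6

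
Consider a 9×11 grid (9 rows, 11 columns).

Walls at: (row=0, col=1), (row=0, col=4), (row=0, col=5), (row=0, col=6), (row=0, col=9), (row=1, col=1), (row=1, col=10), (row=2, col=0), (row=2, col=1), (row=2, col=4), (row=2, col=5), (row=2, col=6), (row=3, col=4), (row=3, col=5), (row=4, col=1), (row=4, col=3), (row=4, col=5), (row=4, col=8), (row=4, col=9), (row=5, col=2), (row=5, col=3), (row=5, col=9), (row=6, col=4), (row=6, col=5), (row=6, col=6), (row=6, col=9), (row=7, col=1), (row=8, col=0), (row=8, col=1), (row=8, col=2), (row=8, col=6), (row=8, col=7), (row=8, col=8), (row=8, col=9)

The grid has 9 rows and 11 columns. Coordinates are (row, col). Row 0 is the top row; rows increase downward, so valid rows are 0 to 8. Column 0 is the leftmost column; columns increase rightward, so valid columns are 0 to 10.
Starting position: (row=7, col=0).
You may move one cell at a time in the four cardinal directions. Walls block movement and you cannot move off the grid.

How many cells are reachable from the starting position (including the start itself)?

Answer: Reachable cells: 62

Derivation:
BFS flood-fill from (row=7, col=0):
  Distance 0: (row=7, col=0)
  Distance 1: (row=6, col=0)
  Distance 2: (row=5, col=0), (row=6, col=1)
  Distance 3: (row=4, col=0), (row=5, col=1), (row=6, col=2)
  Distance 4: (row=3, col=0), (row=6, col=3), (row=7, col=2)
  Distance 5: (row=3, col=1), (row=7, col=3)
  Distance 6: (row=3, col=2), (row=7, col=4), (row=8, col=3)
  Distance 7: (row=2, col=2), (row=3, col=3), (row=4, col=2), (row=7, col=5), (row=8, col=4)
  Distance 8: (row=1, col=2), (row=2, col=3), (row=7, col=6), (row=8, col=5)
  Distance 9: (row=0, col=2), (row=1, col=3), (row=7, col=7)
  Distance 10: (row=0, col=3), (row=1, col=4), (row=6, col=7), (row=7, col=8)
  Distance 11: (row=1, col=5), (row=5, col=7), (row=6, col=8), (row=7, col=9)
  Distance 12: (row=1, col=6), (row=4, col=7), (row=5, col=6), (row=5, col=8), (row=7, col=10)
  Distance 13: (row=1, col=7), (row=3, col=7), (row=4, col=6), (row=5, col=5), (row=6, col=10), (row=8, col=10)
  Distance 14: (row=0, col=7), (row=1, col=8), (row=2, col=7), (row=3, col=6), (row=3, col=8), (row=5, col=4), (row=5, col=10)
  Distance 15: (row=0, col=8), (row=1, col=9), (row=2, col=8), (row=3, col=9), (row=4, col=4), (row=4, col=10)
  Distance 16: (row=2, col=9), (row=3, col=10)
  Distance 17: (row=2, col=10)
Total reachable: 62 (grid has 65 open cells total)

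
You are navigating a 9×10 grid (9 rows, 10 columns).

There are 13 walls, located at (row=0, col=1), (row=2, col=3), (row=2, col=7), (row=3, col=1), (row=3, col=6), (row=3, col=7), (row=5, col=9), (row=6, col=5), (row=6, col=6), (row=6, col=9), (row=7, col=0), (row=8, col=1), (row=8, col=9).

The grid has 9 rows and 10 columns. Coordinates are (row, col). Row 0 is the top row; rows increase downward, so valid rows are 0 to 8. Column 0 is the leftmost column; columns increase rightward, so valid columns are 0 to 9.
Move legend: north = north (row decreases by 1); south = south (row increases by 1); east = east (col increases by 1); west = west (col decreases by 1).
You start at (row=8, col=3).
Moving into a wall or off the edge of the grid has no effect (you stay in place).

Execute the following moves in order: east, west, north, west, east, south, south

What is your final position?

Answer: Final position: (row=8, col=3)

Derivation:
Start: (row=8, col=3)
  east (east): (row=8, col=3) -> (row=8, col=4)
  west (west): (row=8, col=4) -> (row=8, col=3)
  north (north): (row=8, col=3) -> (row=7, col=3)
  west (west): (row=7, col=3) -> (row=7, col=2)
  east (east): (row=7, col=2) -> (row=7, col=3)
  south (south): (row=7, col=3) -> (row=8, col=3)
  south (south): blocked, stay at (row=8, col=3)
Final: (row=8, col=3)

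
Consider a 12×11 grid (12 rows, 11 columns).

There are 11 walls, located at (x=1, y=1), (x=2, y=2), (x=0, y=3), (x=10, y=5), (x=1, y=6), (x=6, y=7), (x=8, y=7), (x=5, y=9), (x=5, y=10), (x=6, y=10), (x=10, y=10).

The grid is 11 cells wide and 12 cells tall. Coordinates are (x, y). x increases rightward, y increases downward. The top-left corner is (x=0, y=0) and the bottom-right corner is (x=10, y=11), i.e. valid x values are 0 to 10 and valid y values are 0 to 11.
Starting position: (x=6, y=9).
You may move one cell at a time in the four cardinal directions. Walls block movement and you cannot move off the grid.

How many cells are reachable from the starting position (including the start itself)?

Answer: Reachable cells: 121

Derivation:
BFS flood-fill from (x=6, y=9):
  Distance 0: (x=6, y=9)
  Distance 1: (x=6, y=8), (x=7, y=9)
  Distance 2: (x=5, y=8), (x=7, y=8), (x=8, y=9), (x=7, y=10)
  Distance 3: (x=5, y=7), (x=7, y=7), (x=4, y=8), (x=8, y=8), (x=9, y=9), (x=8, y=10), (x=7, y=11)
  Distance 4: (x=5, y=6), (x=7, y=6), (x=4, y=7), (x=3, y=8), (x=9, y=8), (x=4, y=9), (x=10, y=9), (x=9, y=10), (x=6, y=11), (x=8, y=11)
  Distance 5: (x=5, y=5), (x=7, y=5), (x=4, y=6), (x=6, y=6), (x=8, y=6), (x=3, y=7), (x=9, y=7), (x=2, y=8), (x=10, y=8), (x=3, y=9), (x=4, y=10), (x=5, y=11), (x=9, y=11)
  Distance 6: (x=5, y=4), (x=7, y=4), (x=4, y=5), (x=6, y=5), (x=8, y=5), (x=3, y=6), (x=9, y=6), (x=2, y=7), (x=10, y=7), (x=1, y=8), (x=2, y=9), (x=3, y=10), (x=4, y=11), (x=10, y=11)
  Distance 7: (x=5, y=3), (x=7, y=3), (x=4, y=4), (x=6, y=4), (x=8, y=4), (x=3, y=5), (x=9, y=5), (x=2, y=6), (x=10, y=6), (x=1, y=7), (x=0, y=8), (x=1, y=9), (x=2, y=10), (x=3, y=11)
  Distance 8: (x=5, y=2), (x=7, y=2), (x=4, y=3), (x=6, y=3), (x=8, y=3), (x=3, y=4), (x=9, y=4), (x=2, y=5), (x=0, y=7), (x=0, y=9), (x=1, y=10), (x=2, y=11)
  Distance 9: (x=5, y=1), (x=7, y=1), (x=4, y=2), (x=6, y=2), (x=8, y=2), (x=3, y=3), (x=9, y=3), (x=2, y=4), (x=10, y=4), (x=1, y=5), (x=0, y=6), (x=0, y=10), (x=1, y=11)
  Distance 10: (x=5, y=0), (x=7, y=0), (x=4, y=1), (x=6, y=1), (x=8, y=1), (x=3, y=2), (x=9, y=2), (x=2, y=3), (x=10, y=3), (x=1, y=4), (x=0, y=5), (x=0, y=11)
  Distance 11: (x=4, y=0), (x=6, y=0), (x=8, y=0), (x=3, y=1), (x=9, y=1), (x=10, y=2), (x=1, y=3), (x=0, y=4)
  Distance 12: (x=3, y=0), (x=9, y=0), (x=2, y=1), (x=10, y=1), (x=1, y=2)
  Distance 13: (x=2, y=0), (x=10, y=0), (x=0, y=2)
  Distance 14: (x=1, y=0), (x=0, y=1)
  Distance 15: (x=0, y=0)
Total reachable: 121 (grid has 121 open cells total)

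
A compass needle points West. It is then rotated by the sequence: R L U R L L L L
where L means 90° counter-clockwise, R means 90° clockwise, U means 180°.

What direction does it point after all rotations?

Answer: Final heading: South

Derivation:
Start: West
  R (right (90° clockwise)) -> North
  L (left (90° counter-clockwise)) -> West
  U (U-turn (180°)) -> East
  R (right (90° clockwise)) -> South
  L (left (90° counter-clockwise)) -> East
  L (left (90° counter-clockwise)) -> North
  L (left (90° counter-clockwise)) -> West
  L (left (90° counter-clockwise)) -> South
Final: South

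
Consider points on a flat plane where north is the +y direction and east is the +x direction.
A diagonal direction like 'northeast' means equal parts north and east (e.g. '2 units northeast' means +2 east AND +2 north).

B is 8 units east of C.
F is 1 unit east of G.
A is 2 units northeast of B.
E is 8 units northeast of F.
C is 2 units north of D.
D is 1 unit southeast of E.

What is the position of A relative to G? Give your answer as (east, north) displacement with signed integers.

Answer: A is at (east=20, north=11) relative to G.

Derivation:
Place G at the origin (east=0, north=0).
  F is 1 unit east of G: delta (east=+1, north=+0); F at (east=1, north=0).
  E is 8 units northeast of F: delta (east=+8, north=+8); E at (east=9, north=8).
  D is 1 unit southeast of E: delta (east=+1, north=-1); D at (east=10, north=7).
  C is 2 units north of D: delta (east=+0, north=+2); C at (east=10, north=9).
  B is 8 units east of C: delta (east=+8, north=+0); B at (east=18, north=9).
  A is 2 units northeast of B: delta (east=+2, north=+2); A at (east=20, north=11).
Therefore A relative to G: (east=20, north=11).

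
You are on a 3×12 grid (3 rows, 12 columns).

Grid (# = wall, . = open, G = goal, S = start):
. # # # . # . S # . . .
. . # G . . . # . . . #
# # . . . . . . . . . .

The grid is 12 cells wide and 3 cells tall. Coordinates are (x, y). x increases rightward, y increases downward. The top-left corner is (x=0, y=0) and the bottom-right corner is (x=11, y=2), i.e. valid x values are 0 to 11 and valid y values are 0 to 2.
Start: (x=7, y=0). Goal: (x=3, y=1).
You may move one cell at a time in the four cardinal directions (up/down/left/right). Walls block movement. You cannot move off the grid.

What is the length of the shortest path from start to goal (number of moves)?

BFS from (x=7, y=0) until reaching (x=3, y=1):
  Distance 0: (x=7, y=0)
  Distance 1: (x=6, y=0)
  Distance 2: (x=6, y=1)
  Distance 3: (x=5, y=1), (x=6, y=2)
  Distance 4: (x=4, y=1), (x=5, y=2), (x=7, y=2)
  Distance 5: (x=4, y=0), (x=3, y=1), (x=4, y=2), (x=8, y=2)  <- goal reached here
One shortest path (5 moves): (x=7, y=0) -> (x=6, y=0) -> (x=6, y=1) -> (x=5, y=1) -> (x=4, y=1) -> (x=3, y=1)

Answer: Shortest path length: 5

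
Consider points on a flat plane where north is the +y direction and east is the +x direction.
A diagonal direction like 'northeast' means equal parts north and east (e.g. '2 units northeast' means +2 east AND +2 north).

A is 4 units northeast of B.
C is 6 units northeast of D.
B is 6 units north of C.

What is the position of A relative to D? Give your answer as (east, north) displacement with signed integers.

Place D at the origin (east=0, north=0).
  C is 6 units northeast of D: delta (east=+6, north=+6); C at (east=6, north=6).
  B is 6 units north of C: delta (east=+0, north=+6); B at (east=6, north=12).
  A is 4 units northeast of B: delta (east=+4, north=+4); A at (east=10, north=16).
Therefore A relative to D: (east=10, north=16).

Answer: A is at (east=10, north=16) relative to D.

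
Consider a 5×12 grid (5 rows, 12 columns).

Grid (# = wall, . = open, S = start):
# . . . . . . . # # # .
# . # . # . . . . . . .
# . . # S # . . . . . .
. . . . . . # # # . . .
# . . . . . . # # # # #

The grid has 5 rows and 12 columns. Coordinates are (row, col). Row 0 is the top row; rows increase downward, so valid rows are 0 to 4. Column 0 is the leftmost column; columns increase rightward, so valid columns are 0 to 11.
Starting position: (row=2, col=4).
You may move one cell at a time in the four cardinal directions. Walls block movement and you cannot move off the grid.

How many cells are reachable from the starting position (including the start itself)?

BFS flood-fill from (row=2, col=4):
  Distance 0: (row=2, col=4)
  Distance 1: (row=3, col=4)
  Distance 2: (row=3, col=3), (row=3, col=5), (row=4, col=4)
  Distance 3: (row=3, col=2), (row=4, col=3), (row=4, col=5)
  Distance 4: (row=2, col=2), (row=3, col=1), (row=4, col=2), (row=4, col=6)
  Distance 5: (row=2, col=1), (row=3, col=0), (row=4, col=1)
  Distance 6: (row=1, col=1)
  Distance 7: (row=0, col=1)
  Distance 8: (row=0, col=2)
  Distance 9: (row=0, col=3)
  Distance 10: (row=0, col=4), (row=1, col=3)
  Distance 11: (row=0, col=5)
  Distance 12: (row=0, col=6), (row=1, col=5)
  Distance 13: (row=0, col=7), (row=1, col=6)
  Distance 14: (row=1, col=7), (row=2, col=6)
  Distance 15: (row=1, col=8), (row=2, col=7)
  Distance 16: (row=1, col=9), (row=2, col=8)
  Distance 17: (row=1, col=10), (row=2, col=9)
  Distance 18: (row=1, col=11), (row=2, col=10), (row=3, col=9)
  Distance 19: (row=0, col=11), (row=2, col=11), (row=3, col=10)
  Distance 20: (row=3, col=11)
Total reachable: 41 (grid has 41 open cells total)

Answer: Reachable cells: 41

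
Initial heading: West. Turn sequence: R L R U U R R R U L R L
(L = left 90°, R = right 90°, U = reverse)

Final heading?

Answer: Final heading: North

Derivation:
Start: West
  R (right (90° clockwise)) -> North
  L (left (90° counter-clockwise)) -> West
  R (right (90° clockwise)) -> North
  U (U-turn (180°)) -> South
  U (U-turn (180°)) -> North
  R (right (90° clockwise)) -> East
  R (right (90° clockwise)) -> South
  R (right (90° clockwise)) -> West
  U (U-turn (180°)) -> East
  L (left (90° counter-clockwise)) -> North
  R (right (90° clockwise)) -> East
  L (left (90° counter-clockwise)) -> North
Final: North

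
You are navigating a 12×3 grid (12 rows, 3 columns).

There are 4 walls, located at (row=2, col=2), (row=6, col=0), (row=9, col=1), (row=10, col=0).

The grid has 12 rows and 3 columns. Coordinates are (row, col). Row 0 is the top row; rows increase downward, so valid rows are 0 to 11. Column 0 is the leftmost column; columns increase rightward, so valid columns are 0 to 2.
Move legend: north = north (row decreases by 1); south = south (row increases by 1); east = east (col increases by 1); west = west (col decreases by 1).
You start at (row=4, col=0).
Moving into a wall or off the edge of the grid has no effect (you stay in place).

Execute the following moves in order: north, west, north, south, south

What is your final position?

Answer: Final position: (row=4, col=0)

Derivation:
Start: (row=4, col=0)
  north (north): (row=4, col=0) -> (row=3, col=0)
  west (west): blocked, stay at (row=3, col=0)
  north (north): (row=3, col=0) -> (row=2, col=0)
  south (south): (row=2, col=0) -> (row=3, col=0)
  south (south): (row=3, col=0) -> (row=4, col=0)
Final: (row=4, col=0)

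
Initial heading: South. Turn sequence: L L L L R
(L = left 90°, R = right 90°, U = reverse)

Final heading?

Answer: Final heading: West

Derivation:
Start: South
  L (left (90° counter-clockwise)) -> East
  L (left (90° counter-clockwise)) -> North
  L (left (90° counter-clockwise)) -> West
  L (left (90° counter-clockwise)) -> South
  R (right (90° clockwise)) -> West
Final: West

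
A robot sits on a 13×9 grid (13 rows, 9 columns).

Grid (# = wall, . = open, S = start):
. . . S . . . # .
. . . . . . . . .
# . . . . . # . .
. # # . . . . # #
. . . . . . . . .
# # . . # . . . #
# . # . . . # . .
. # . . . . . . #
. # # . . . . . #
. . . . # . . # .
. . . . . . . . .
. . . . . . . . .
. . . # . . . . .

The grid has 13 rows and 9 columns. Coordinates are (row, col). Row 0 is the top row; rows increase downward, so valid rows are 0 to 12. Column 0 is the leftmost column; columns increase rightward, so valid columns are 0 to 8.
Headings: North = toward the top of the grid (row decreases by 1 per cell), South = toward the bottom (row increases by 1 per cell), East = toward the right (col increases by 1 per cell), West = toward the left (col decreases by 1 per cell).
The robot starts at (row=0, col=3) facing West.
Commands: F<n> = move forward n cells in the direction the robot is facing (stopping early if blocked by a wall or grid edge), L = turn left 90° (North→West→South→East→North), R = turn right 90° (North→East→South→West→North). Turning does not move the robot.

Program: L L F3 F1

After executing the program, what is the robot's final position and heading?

Answer: Final position: (row=0, col=6), facing East

Derivation:
Start: (row=0, col=3), facing West
  L: turn left, now facing South
  L: turn left, now facing East
  F3: move forward 3, now at (row=0, col=6)
  F1: move forward 0/1 (blocked), now at (row=0, col=6)
Final: (row=0, col=6), facing East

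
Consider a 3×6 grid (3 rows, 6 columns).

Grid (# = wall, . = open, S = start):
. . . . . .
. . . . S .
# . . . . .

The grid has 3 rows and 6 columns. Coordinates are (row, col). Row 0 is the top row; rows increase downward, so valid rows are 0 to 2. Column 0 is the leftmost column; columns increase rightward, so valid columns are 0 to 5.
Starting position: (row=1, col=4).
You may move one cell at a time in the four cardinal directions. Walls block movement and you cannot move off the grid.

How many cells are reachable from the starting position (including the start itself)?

BFS flood-fill from (row=1, col=4):
  Distance 0: (row=1, col=4)
  Distance 1: (row=0, col=4), (row=1, col=3), (row=1, col=5), (row=2, col=4)
  Distance 2: (row=0, col=3), (row=0, col=5), (row=1, col=2), (row=2, col=3), (row=2, col=5)
  Distance 3: (row=0, col=2), (row=1, col=1), (row=2, col=2)
  Distance 4: (row=0, col=1), (row=1, col=0), (row=2, col=1)
  Distance 5: (row=0, col=0)
Total reachable: 17 (grid has 17 open cells total)

Answer: Reachable cells: 17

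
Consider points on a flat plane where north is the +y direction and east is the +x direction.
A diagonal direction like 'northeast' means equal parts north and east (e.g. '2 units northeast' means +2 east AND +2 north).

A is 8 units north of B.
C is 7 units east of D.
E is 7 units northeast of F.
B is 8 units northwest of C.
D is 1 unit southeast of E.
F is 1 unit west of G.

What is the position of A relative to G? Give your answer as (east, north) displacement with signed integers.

Place G at the origin (east=0, north=0).
  F is 1 unit west of G: delta (east=-1, north=+0); F at (east=-1, north=0).
  E is 7 units northeast of F: delta (east=+7, north=+7); E at (east=6, north=7).
  D is 1 unit southeast of E: delta (east=+1, north=-1); D at (east=7, north=6).
  C is 7 units east of D: delta (east=+7, north=+0); C at (east=14, north=6).
  B is 8 units northwest of C: delta (east=-8, north=+8); B at (east=6, north=14).
  A is 8 units north of B: delta (east=+0, north=+8); A at (east=6, north=22).
Therefore A relative to G: (east=6, north=22).

Answer: A is at (east=6, north=22) relative to G.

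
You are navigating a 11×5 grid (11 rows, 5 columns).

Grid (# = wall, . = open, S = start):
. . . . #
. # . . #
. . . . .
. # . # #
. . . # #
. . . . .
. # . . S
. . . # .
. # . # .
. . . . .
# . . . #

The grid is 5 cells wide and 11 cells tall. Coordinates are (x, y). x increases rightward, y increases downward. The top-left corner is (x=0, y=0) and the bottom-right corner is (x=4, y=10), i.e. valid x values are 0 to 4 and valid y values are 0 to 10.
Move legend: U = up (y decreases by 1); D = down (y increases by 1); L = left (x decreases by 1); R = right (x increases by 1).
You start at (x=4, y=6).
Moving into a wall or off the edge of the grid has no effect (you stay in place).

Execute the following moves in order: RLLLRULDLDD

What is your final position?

Start: (x=4, y=6)
  R (right): blocked, stay at (x=4, y=6)
  L (left): (x=4, y=6) -> (x=3, y=6)
  L (left): (x=3, y=6) -> (x=2, y=6)
  L (left): blocked, stay at (x=2, y=6)
  R (right): (x=2, y=6) -> (x=3, y=6)
  U (up): (x=3, y=6) -> (x=3, y=5)
  L (left): (x=3, y=5) -> (x=2, y=5)
  D (down): (x=2, y=5) -> (x=2, y=6)
  L (left): blocked, stay at (x=2, y=6)
  D (down): (x=2, y=6) -> (x=2, y=7)
  D (down): (x=2, y=7) -> (x=2, y=8)
Final: (x=2, y=8)

Answer: Final position: (x=2, y=8)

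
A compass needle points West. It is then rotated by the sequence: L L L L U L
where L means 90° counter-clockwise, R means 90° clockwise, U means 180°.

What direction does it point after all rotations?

Answer: Final heading: North

Derivation:
Start: West
  L (left (90° counter-clockwise)) -> South
  L (left (90° counter-clockwise)) -> East
  L (left (90° counter-clockwise)) -> North
  L (left (90° counter-clockwise)) -> West
  U (U-turn (180°)) -> East
  L (left (90° counter-clockwise)) -> North
Final: North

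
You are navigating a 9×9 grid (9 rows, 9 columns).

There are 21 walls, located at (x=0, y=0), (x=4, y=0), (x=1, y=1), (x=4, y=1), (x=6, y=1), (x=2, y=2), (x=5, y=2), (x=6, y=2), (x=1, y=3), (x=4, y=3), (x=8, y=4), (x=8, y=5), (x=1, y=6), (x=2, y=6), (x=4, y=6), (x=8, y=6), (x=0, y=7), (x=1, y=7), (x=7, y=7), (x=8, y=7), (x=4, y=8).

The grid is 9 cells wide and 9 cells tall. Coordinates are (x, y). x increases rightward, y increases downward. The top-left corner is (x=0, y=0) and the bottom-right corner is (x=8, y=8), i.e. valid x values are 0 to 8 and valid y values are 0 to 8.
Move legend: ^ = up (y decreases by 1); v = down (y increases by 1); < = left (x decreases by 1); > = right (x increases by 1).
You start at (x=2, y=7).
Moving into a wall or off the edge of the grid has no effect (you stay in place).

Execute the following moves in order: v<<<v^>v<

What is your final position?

Answer: Final position: (x=0, y=8)

Derivation:
Start: (x=2, y=7)
  v (down): (x=2, y=7) -> (x=2, y=8)
  < (left): (x=2, y=8) -> (x=1, y=8)
  < (left): (x=1, y=8) -> (x=0, y=8)
  < (left): blocked, stay at (x=0, y=8)
  v (down): blocked, stay at (x=0, y=8)
  ^ (up): blocked, stay at (x=0, y=8)
  > (right): (x=0, y=8) -> (x=1, y=8)
  v (down): blocked, stay at (x=1, y=8)
  < (left): (x=1, y=8) -> (x=0, y=8)
Final: (x=0, y=8)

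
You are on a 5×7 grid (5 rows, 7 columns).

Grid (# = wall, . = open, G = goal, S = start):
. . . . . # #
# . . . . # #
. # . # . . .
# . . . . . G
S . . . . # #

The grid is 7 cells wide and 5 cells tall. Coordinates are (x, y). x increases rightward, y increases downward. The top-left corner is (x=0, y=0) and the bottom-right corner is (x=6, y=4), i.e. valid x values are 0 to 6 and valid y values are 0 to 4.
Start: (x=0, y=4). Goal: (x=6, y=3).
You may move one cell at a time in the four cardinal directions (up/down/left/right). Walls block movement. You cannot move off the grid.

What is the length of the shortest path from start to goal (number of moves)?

Answer: Shortest path length: 7

Derivation:
BFS from (x=0, y=4) until reaching (x=6, y=3):
  Distance 0: (x=0, y=4)
  Distance 1: (x=1, y=4)
  Distance 2: (x=1, y=3), (x=2, y=4)
  Distance 3: (x=2, y=3), (x=3, y=4)
  Distance 4: (x=2, y=2), (x=3, y=3), (x=4, y=4)
  Distance 5: (x=2, y=1), (x=4, y=3)
  Distance 6: (x=2, y=0), (x=1, y=1), (x=3, y=1), (x=4, y=2), (x=5, y=3)
  Distance 7: (x=1, y=0), (x=3, y=0), (x=4, y=1), (x=5, y=2), (x=6, y=3)  <- goal reached here
One shortest path (7 moves): (x=0, y=4) -> (x=1, y=4) -> (x=2, y=4) -> (x=3, y=4) -> (x=4, y=4) -> (x=4, y=3) -> (x=5, y=3) -> (x=6, y=3)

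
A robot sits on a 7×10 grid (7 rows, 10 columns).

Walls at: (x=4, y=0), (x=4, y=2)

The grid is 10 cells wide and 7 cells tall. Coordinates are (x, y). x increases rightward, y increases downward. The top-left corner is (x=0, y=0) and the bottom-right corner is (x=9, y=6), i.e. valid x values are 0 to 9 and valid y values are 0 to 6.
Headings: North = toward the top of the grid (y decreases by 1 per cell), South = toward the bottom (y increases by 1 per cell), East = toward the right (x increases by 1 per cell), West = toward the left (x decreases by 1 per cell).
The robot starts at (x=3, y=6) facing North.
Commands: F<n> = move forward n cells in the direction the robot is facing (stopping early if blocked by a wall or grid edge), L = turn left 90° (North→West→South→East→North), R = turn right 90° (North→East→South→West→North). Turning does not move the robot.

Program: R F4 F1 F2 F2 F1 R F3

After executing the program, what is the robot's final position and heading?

Answer: Final position: (x=9, y=6), facing South

Derivation:
Start: (x=3, y=6), facing North
  R: turn right, now facing East
  F4: move forward 4, now at (x=7, y=6)
  F1: move forward 1, now at (x=8, y=6)
  F2: move forward 1/2 (blocked), now at (x=9, y=6)
  F2: move forward 0/2 (blocked), now at (x=9, y=6)
  F1: move forward 0/1 (blocked), now at (x=9, y=6)
  R: turn right, now facing South
  F3: move forward 0/3 (blocked), now at (x=9, y=6)
Final: (x=9, y=6), facing South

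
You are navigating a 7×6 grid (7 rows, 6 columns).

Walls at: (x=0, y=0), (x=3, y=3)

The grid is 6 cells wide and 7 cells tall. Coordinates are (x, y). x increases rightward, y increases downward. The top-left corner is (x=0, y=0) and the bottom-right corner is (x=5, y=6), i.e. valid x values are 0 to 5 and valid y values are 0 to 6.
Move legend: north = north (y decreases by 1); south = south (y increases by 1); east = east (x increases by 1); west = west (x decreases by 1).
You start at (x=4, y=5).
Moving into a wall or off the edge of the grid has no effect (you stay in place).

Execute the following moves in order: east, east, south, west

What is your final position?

Start: (x=4, y=5)
  east (east): (x=4, y=5) -> (x=5, y=5)
  east (east): blocked, stay at (x=5, y=5)
  south (south): (x=5, y=5) -> (x=5, y=6)
  west (west): (x=5, y=6) -> (x=4, y=6)
Final: (x=4, y=6)

Answer: Final position: (x=4, y=6)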